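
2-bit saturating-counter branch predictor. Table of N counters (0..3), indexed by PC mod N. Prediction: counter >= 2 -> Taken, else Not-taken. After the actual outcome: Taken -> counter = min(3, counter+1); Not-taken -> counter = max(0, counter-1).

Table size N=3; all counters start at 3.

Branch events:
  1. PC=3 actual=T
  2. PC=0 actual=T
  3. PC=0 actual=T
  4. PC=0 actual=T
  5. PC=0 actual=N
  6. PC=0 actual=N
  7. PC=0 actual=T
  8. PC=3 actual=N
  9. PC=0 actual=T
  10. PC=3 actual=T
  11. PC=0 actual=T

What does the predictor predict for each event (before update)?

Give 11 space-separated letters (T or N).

Ev 1: PC=3 idx=0 pred=T actual=T -> ctr[0]=3
Ev 2: PC=0 idx=0 pred=T actual=T -> ctr[0]=3
Ev 3: PC=0 idx=0 pred=T actual=T -> ctr[0]=3
Ev 4: PC=0 idx=0 pred=T actual=T -> ctr[0]=3
Ev 5: PC=0 idx=0 pred=T actual=N -> ctr[0]=2
Ev 6: PC=0 idx=0 pred=T actual=N -> ctr[0]=1
Ev 7: PC=0 idx=0 pred=N actual=T -> ctr[0]=2
Ev 8: PC=3 idx=0 pred=T actual=N -> ctr[0]=1
Ev 9: PC=0 idx=0 pred=N actual=T -> ctr[0]=2
Ev 10: PC=3 idx=0 pred=T actual=T -> ctr[0]=3
Ev 11: PC=0 idx=0 pred=T actual=T -> ctr[0]=3

Answer: T T T T T T N T N T T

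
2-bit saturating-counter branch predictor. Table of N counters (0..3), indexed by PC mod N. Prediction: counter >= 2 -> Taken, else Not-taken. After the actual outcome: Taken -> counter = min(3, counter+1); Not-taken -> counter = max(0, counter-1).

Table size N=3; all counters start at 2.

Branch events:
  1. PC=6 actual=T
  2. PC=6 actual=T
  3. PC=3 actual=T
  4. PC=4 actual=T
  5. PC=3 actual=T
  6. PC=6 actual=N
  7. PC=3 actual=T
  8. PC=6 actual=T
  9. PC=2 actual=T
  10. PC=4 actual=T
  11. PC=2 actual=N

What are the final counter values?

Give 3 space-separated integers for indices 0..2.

Ev 1: PC=6 idx=0 pred=T actual=T -> ctr[0]=3
Ev 2: PC=6 idx=0 pred=T actual=T -> ctr[0]=3
Ev 3: PC=3 idx=0 pred=T actual=T -> ctr[0]=3
Ev 4: PC=4 idx=1 pred=T actual=T -> ctr[1]=3
Ev 5: PC=3 idx=0 pred=T actual=T -> ctr[0]=3
Ev 6: PC=6 idx=0 pred=T actual=N -> ctr[0]=2
Ev 7: PC=3 idx=0 pred=T actual=T -> ctr[0]=3
Ev 8: PC=6 idx=0 pred=T actual=T -> ctr[0]=3
Ev 9: PC=2 idx=2 pred=T actual=T -> ctr[2]=3
Ev 10: PC=4 idx=1 pred=T actual=T -> ctr[1]=3
Ev 11: PC=2 idx=2 pred=T actual=N -> ctr[2]=2

Answer: 3 3 2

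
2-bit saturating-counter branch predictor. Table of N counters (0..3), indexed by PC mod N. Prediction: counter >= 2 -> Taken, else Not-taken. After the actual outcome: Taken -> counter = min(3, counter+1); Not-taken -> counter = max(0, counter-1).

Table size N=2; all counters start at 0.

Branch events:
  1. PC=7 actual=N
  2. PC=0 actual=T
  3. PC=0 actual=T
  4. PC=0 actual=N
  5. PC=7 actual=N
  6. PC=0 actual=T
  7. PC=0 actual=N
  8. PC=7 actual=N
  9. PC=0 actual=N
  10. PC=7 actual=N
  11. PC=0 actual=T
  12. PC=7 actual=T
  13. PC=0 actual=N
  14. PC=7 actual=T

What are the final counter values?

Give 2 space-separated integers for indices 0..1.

Answer: 0 2

Derivation:
Ev 1: PC=7 idx=1 pred=N actual=N -> ctr[1]=0
Ev 2: PC=0 idx=0 pred=N actual=T -> ctr[0]=1
Ev 3: PC=0 idx=0 pred=N actual=T -> ctr[0]=2
Ev 4: PC=0 idx=0 pred=T actual=N -> ctr[0]=1
Ev 5: PC=7 idx=1 pred=N actual=N -> ctr[1]=0
Ev 6: PC=0 idx=0 pred=N actual=T -> ctr[0]=2
Ev 7: PC=0 idx=0 pred=T actual=N -> ctr[0]=1
Ev 8: PC=7 idx=1 pred=N actual=N -> ctr[1]=0
Ev 9: PC=0 idx=0 pred=N actual=N -> ctr[0]=0
Ev 10: PC=7 idx=1 pred=N actual=N -> ctr[1]=0
Ev 11: PC=0 idx=0 pred=N actual=T -> ctr[0]=1
Ev 12: PC=7 idx=1 pred=N actual=T -> ctr[1]=1
Ev 13: PC=0 idx=0 pred=N actual=N -> ctr[0]=0
Ev 14: PC=7 idx=1 pred=N actual=T -> ctr[1]=2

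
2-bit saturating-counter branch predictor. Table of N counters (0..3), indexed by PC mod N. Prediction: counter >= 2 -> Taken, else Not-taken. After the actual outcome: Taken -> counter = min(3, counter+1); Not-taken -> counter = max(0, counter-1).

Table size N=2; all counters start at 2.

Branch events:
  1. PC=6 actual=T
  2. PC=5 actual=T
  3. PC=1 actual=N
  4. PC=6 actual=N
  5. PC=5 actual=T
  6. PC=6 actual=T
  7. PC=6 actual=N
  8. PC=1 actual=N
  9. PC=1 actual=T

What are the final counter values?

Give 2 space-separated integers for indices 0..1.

Ev 1: PC=6 idx=0 pred=T actual=T -> ctr[0]=3
Ev 2: PC=5 idx=1 pred=T actual=T -> ctr[1]=3
Ev 3: PC=1 idx=1 pred=T actual=N -> ctr[1]=2
Ev 4: PC=6 idx=0 pred=T actual=N -> ctr[0]=2
Ev 5: PC=5 idx=1 pred=T actual=T -> ctr[1]=3
Ev 6: PC=6 idx=0 pred=T actual=T -> ctr[0]=3
Ev 7: PC=6 idx=0 pred=T actual=N -> ctr[0]=2
Ev 8: PC=1 idx=1 pred=T actual=N -> ctr[1]=2
Ev 9: PC=1 idx=1 pred=T actual=T -> ctr[1]=3

Answer: 2 3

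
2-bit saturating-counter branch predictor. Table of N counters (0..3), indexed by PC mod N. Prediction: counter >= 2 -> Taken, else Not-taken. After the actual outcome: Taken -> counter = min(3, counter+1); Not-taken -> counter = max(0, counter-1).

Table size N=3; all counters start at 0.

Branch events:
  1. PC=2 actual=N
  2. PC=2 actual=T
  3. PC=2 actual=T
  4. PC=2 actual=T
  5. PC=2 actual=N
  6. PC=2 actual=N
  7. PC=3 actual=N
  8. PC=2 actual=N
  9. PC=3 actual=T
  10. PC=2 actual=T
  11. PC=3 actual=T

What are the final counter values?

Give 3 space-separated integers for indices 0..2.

Answer: 2 0 1

Derivation:
Ev 1: PC=2 idx=2 pred=N actual=N -> ctr[2]=0
Ev 2: PC=2 idx=2 pred=N actual=T -> ctr[2]=1
Ev 3: PC=2 idx=2 pred=N actual=T -> ctr[2]=2
Ev 4: PC=2 idx=2 pred=T actual=T -> ctr[2]=3
Ev 5: PC=2 idx=2 pred=T actual=N -> ctr[2]=2
Ev 6: PC=2 idx=2 pred=T actual=N -> ctr[2]=1
Ev 7: PC=3 idx=0 pred=N actual=N -> ctr[0]=0
Ev 8: PC=2 idx=2 pred=N actual=N -> ctr[2]=0
Ev 9: PC=3 idx=0 pred=N actual=T -> ctr[0]=1
Ev 10: PC=2 idx=2 pred=N actual=T -> ctr[2]=1
Ev 11: PC=3 idx=0 pred=N actual=T -> ctr[0]=2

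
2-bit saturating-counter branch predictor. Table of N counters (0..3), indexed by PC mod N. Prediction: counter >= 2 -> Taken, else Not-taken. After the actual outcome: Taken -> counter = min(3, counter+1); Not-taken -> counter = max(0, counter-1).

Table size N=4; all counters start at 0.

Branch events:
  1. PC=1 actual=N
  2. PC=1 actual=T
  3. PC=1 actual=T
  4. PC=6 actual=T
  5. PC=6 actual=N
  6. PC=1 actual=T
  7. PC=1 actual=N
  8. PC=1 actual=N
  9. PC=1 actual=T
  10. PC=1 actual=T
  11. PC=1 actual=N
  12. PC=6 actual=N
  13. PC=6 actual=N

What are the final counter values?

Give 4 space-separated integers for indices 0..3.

Ev 1: PC=1 idx=1 pred=N actual=N -> ctr[1]=0
Ev 2: PC=1 idx=1 pred=N actual=T -> ctr[1]=1
Ev 3: PC=1 idx=1 pred=N actual=T -> ctr[1]=2
Ev 4: PC=6 idx=2 pred=N actual=T -> ctr[2]=1
Ev 5: PC=6 idx=2 pred=N actual=N -> ctr[2]=0
Ev 6: PC=1 idx=1 pred=T actual=T -> ctr[1]=3
Ev 7: PC=1 idx=1 pred=T actual=N -> ctr[1]=2
Ev 8: PC=1 idx=1 pred=T actual=N -> ctr[1]=1
Ev 9: PC=1 idx=1 pred=N actual=T -> ctr[1]=2
Ev 10: PC=1 idx=1 pred=T actual=T -> ctr[1]=3
Ev 11: PC=1 idx=1 pred=T actual=N -> ctr[1]=2
Ev 12: PC=6 idx=2 pred=N actual=N -> ctr[2]=0
Ev 13: PC=6 idx=2 pred=N actual=N -> ctr[2]=0

Answer: 0 2 0 0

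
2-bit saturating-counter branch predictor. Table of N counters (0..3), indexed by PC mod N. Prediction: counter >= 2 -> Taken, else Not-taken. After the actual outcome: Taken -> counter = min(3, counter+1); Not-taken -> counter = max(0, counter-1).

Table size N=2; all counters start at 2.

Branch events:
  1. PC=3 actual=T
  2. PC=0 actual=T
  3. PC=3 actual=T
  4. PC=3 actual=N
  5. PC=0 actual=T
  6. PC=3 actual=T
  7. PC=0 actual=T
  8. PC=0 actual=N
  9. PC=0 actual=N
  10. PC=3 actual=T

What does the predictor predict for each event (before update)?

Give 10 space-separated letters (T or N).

Ev 1: PC=3 idx=1 pred=T actual=T -> ctr[1]=3
Ev 2: PC=0 idx=0 pred=T actual=T -> ctr[0]=3
Ev 3: PC=3 idx=1 pred=T actual=T -> ctr[1]=3
Ev 4: PC=3 idx=1 pred=T actual=N -> ctr[1]=2
Ev 5: PC=0 idx=0 pred=T actual=T -> ctr[0]=3
Ev 6: PC=3 idx=1 pred=T actual=T -> ctr[1]=3
Ev 7: PC=0 idx=0 pred=T actual=T -> ctr[0]=3
Ev 8: PC=0 idx=0 pred=T actual=N -> ctr[0]=2
Ev 9: PC=0 idx=0 pred=T actual=N -> ctr[0]=1
Ev 10: PC=3 idx=1 pred=T actual=T -> ctr[1]=3

Answer: T T T T T T T T T T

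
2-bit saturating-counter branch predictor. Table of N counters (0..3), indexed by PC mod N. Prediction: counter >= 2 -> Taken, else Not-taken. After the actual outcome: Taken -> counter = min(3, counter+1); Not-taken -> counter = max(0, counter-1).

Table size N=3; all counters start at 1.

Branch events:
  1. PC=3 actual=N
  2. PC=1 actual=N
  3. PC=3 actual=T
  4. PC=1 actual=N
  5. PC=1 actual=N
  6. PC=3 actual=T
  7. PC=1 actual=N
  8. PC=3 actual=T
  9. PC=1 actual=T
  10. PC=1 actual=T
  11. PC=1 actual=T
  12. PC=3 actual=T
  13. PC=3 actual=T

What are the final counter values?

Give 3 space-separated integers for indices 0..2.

Ev 1: PC=3 idx=0 pred=N actual=N -> ctr[0]=0
Ev 2: PC=1 idx=1 pred=N actual=N -> ctr[1]=0
Ev 3: PC=3 idx=0 pred=N actual=T -> ctr[0]=1
Ev 4: PC=1 idx=1 pred=N actual=N -> ctr[1]=0
Ev 5: PC=1 idx=1 pred=N actual=N -> ctr[1]=0
Ev 6: PC=3 idx=0 pred=N actual=T -> ctr[0]=2
Ev 7: PC=1 idx=1 pred=N actual=N -> ctr[1]=0
Ev 8: PC=3 idx=0 pred=T actual=T -> ctr[0]=3
Ev 9: PC=1 idx=1 pred=N actual=T -> ctr[1]=1
Ev 10: PC=1 idx=1 pred=N actual=T -> ctr[1]=2
Ev 11: PC=1 idx=1 pred=T actual=T -> ctr[1]=3
Ev 12: PC=3 idx=0 pred=T actual=T -> ctr[0]=3
Ev 13: PC=3 idx=0 pred=T actual=T -> ctr[0]=3

Answer: 3 3 1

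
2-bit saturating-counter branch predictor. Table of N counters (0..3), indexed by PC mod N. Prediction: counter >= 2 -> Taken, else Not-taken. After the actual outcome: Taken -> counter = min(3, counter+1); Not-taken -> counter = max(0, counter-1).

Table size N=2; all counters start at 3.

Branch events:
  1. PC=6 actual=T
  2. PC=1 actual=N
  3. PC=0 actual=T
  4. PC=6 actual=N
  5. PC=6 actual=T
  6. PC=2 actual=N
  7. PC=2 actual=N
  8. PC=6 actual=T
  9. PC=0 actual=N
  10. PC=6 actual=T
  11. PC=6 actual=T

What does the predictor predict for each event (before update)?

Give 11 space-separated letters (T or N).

Answer: T T T T T T T N T N T

Derivation:
Ev 1: PC=6 idx=0 pred=T actual=T -> ctr[0]=3
Ev 2: PC=1 idx=1 pred=T actual=N -> ctr[1]=2
Ev 3: PC=0 idx=0 pred=T actual=T -> ctr[0]=3
Ev 4: PC=6 idx=0 pred=T actual=N -> ctr[0]=2
Ev 5: PC=6 idx=0 pred=T actual=T -> ctr[0]=3
Ev 6: PC=2 idx=0 pred=T actual=N -> ctr[0]=2
Ev 7: PC=2 idx=0 pred=T actual=N -> ctr[0]=1
Ev 8: PC=6 idx=0 pred=N actual=T -> ctr[0]=2
Ev 9: PC=0 idx=0 pred=T actual=N -> ctr[0]=1
Ev 10: PC=6 idx=0 pred=N actual=T -> ctr[0]=2
Ev 11: PC=6 idx=0 pred=T actual=T -> ctr[0]=3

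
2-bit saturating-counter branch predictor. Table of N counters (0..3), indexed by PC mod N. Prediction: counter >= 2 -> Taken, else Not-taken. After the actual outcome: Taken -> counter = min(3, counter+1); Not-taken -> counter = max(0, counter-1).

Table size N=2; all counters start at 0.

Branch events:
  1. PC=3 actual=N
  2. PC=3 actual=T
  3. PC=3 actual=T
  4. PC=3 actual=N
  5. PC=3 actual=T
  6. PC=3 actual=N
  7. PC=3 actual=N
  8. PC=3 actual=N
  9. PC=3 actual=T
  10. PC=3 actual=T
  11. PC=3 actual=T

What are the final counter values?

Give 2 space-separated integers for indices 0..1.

Ev 1: PC=3 idx=1 pred=N actual=N -> ctr[1]=0
Ev 2: PC=3 idx=1 pred=N actual=T -> ctr[1]=1
Ev 3: PC=3 idx=1 pred=N actual=T -> ctr[1]=2
Ev 4: PC=3 idx=1 pred=T actual=N -> ctr[1]=1
Ev 5: PC=3 idx=1 pred=N actual=T -> ctr[1]=2
Ev 6: PC=3 idx=1 pred=T actual=N -> ctr[1]=1
Ev 7: PC=3 idx=1 pred=N actual=N -> ctr[1]=0
Ev 8: PC=3 idx=1 pred=N actual=N -> ctr[1]=0
Ev 9: PC=3 idx=1 pred=N actual=T -> ctr[1]=1
Ev 10: PC=3 idx=1 pred=N actual=T -> ctr[1]=2
Ev 11: PC=3 idx=1 pred=T actual=T -> ctr[1]=3

Answer: 0 3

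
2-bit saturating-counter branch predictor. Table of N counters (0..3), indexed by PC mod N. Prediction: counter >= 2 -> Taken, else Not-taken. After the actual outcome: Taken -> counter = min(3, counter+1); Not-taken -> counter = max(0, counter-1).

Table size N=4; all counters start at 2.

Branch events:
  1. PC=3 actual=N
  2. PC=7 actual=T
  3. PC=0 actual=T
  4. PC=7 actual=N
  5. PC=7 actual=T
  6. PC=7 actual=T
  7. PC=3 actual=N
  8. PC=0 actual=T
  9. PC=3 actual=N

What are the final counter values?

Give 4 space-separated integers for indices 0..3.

Answer: 3 2 2 1

Derivation:
Ev 1: PC=3 idx=3 pred=T actual=N -> ctr[3]=1
Ev 2: PC=7 idx=3 pred=N actual=T -> ctr[3]=2
Ev 3: PC=0 idx=0 pred=T actual=T -> ctr[0]=3
Ev 4: PC=7 idx=3 pred=T actual=N -> ctr[3]=1
Ev 5: PC=7 idx=3 pred=N actual=T -> ctr[3]=2
Ev 6: PC=7 idx=3 pred=T actual=T -> ctr[3]=3
Ev 7: PC=3 idx=3 pred=T actual=N -> ctr[3]=2
Ev 8: PC=0 idx=0 pred=T actual=T -> ctr[0]=3
Ev 9: PC=3 idx=3 pred=T actual=N -> ctr[3]=1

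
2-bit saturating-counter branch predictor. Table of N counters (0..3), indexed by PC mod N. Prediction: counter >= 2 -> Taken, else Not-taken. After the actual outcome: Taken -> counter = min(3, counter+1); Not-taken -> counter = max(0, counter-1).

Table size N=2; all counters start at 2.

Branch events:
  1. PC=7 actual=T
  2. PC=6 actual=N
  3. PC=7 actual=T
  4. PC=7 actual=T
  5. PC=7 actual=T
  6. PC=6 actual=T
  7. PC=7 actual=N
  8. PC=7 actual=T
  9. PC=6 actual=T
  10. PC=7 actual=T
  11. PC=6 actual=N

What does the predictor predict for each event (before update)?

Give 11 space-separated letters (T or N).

Ev 1: PC=7 idx=1 pred=T actual=T -> ctr[1]=3
Ev 2: PC=6 idx=0 pred=T actual=N -> ctr[0]=1
Ev 3: PC=7 idx=1 pred=T actual=T -> ctr[1]=3
Ev 4: PC=7 idx=1 pred=T actual=T -> ctr[1]=3
Ev 5: PC=7 idx=1 pred=T actual=T -> ctr[1]=3
Ev 6: PC=6 idx=0 pred=N actual=T -> ctr[0]=2
Ev 7: PC=7 idx=1 pred=T actual=N -> ctr[1]=2
Ev 8: PC=7 idx=1 pred=T actual=T -> ctr[1]=3
Ev 9: PC=6 idx=0 pred=T actual=T -> ctr[0]=3
Ev 10: PC=7 idx=1 pred=T actual=T -> ctr[1]=3
Ev 11: PC=6 idx=0 pred=T actual=N -> ctr[0]=2

Answer: T T T T T N T T T T T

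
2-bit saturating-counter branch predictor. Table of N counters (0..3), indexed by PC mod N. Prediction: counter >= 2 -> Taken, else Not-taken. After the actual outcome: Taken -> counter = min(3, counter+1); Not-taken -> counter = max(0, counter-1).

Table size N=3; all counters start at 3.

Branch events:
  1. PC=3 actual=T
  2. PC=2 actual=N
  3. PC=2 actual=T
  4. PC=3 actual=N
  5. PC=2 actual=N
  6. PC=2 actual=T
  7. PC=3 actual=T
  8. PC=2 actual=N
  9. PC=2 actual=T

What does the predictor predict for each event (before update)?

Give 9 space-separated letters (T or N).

Answer: T T T T T T T T T

Derivation:
Ev 1: PC=3 idx=0 pred=T actual=T -> ctr[0]=3
Ev 2: PC=2 idx=2 pred=T actual=N -> ctr[2]=2
Ev 3: PC=2 idx=2 pred=T actual=T -> ctr[2]=3
Ev 4: PC=3 idx=0 pred=T actual=N -> ctr[0]=2
Ev 5: PC=2 idx=2 pred=T actual=N -> ctr[2]=2
Ev 6: PC=2 idx=2 pred=T actual=T -> ctr[2]=3
Ev 7: PC=3 idx=0 pred=T actual=T -> ctr[0]=3
Ev 8: PC=2 idx=2 pred=T actual=N -> ctr[2]=2
Ev 9: PC=2 idx=2 pred=T actual=T -> ctr[2]=3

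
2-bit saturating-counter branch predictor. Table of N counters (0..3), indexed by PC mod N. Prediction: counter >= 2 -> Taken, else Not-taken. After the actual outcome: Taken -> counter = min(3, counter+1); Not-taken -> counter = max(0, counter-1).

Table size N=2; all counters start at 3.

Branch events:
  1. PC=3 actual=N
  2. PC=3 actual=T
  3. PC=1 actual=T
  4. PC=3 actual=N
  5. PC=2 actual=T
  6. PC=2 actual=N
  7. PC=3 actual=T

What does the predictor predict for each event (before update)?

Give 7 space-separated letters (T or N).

Ev 1: PC=3 idx=1 pred=T actual=N -> ctr[1]=2
Ev 2: PC=3 idx=1 pred=T actual=T -> ctr[1]=3
Ev 3: PC=1 idx=1 pred=T actual=T -> ctr[1]=3
Ev 4: PC=3 idx=1 pred=T actual=N -> ctr[1]=2
Ev 5: PC=2 idx=0 pred=T actual=T -> ctr[0]=3
Ev 6: PC=2 idx=0 pred=T actual=N -> ctr[0]=2
Ev 7: PC=3 idx=1 pred=T actual=T -> ctr[1]=3

Answer: T T T T T T T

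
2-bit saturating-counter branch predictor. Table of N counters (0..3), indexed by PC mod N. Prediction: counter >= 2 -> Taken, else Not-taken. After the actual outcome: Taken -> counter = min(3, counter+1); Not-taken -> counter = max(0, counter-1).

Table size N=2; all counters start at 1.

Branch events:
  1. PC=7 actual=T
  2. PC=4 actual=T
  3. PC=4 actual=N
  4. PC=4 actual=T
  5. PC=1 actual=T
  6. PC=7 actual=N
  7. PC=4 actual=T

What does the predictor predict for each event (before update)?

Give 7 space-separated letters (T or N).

Ev 1: PC=7 idx=1 pred=N actual=T -> ctr[1]=2
Ev 2: PC=4 idx=0 pred=N actual=T -> ctr[0]=2
Ev 3: PC=4 idx=0 pred=T actual=N -> ctr[0]=1
Ev 4: PC=4 idx=0 pred=N actual=T -> ctr[0]=2
Ev 5: PC=1 idx=1 pred=T actual=T -> ctr[1]=3
Ev 6: PC=7 idx=1 pred=T actual=N -> ctr[1]=2
Ev 7: PC=4 idx=0 pred=T actual=T -> ctr[0]=3

Answer: N N T N T T T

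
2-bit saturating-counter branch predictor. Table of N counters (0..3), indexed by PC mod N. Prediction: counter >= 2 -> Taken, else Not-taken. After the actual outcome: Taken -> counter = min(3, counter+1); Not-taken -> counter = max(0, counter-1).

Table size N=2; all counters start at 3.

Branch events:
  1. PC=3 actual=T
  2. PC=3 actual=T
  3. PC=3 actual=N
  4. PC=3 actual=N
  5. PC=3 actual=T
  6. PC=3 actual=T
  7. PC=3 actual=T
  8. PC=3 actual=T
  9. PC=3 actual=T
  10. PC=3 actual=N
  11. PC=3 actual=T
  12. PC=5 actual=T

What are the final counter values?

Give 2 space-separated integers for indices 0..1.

Answer: 3 3

Derivation:
Ev 1: PC=3 idx=1 pred=T actual=T -> ctr[1]=3
Ev 2: PC=3 idx=1 pred=T actual=T -> ctr[1]=3
Ev 3: PC=3 idx=1 pred=T actual=N -> ctr[1]=2
Ev 4: PC=3 idx=1 pred=T actual=N -> ctr[1]=1
Ev 5: PC=3 idx=1 pred=N actual=T -> ctr[1]=2
Ev 6: PC=3 idx=1 pred=T actual=T -> ctr[1]=3
Ev 7: PC=3 idx=1 pred=T actual=T -> ctr[1]=3
Ev 8: PC=3 idx=1 pred=T actual=T -> ctr[1]=3
Ev 9: PC=3 idx=1 pred=T actual=T -> ctr[1]=3
Ev 10: PC=3 idx=1 pred=T actual=N -> ctr[1]=2
Ev 11: PC=3 idx=1 pred=T actual=T -> ctr[1]=3
Ev 12: PC=5 idx=1 pred=T actual=T -> ctr[1]=3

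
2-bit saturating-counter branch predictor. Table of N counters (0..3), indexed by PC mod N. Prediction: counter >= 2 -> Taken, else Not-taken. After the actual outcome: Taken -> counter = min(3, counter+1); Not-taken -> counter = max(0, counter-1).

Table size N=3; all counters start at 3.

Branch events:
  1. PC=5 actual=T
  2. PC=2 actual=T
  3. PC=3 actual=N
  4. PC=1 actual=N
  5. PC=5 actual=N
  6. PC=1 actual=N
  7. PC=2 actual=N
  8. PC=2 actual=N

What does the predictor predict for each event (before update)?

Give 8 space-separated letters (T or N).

Ev 1: PC=5 idx=2 pred=T actual=T -> ctr[2]=3
Ev 2: PC=2 idx=2 pred=T actual=T -> ctr[2]=3
Ev 3: PC=3 idx=0 pred=T actual=N -> ctr[0]=2
Ev 4: PC=1 idx=1 pred=T actual=N -> ctr[1]=2
Ev 5: PC=5 idx=2 pred=T actual=N -> ctr[2]=2
Ev 6: PC=1 idx=1 pred=T actual=N -> ctr[1]=1
Ev 7: PC=2 idx=2 pred=T actual=N -> ctr[2]=1
Ev 8: PC=2 idx=2 pred=N actual=N -> ctr[2]=0

Answer: T T T T T T T N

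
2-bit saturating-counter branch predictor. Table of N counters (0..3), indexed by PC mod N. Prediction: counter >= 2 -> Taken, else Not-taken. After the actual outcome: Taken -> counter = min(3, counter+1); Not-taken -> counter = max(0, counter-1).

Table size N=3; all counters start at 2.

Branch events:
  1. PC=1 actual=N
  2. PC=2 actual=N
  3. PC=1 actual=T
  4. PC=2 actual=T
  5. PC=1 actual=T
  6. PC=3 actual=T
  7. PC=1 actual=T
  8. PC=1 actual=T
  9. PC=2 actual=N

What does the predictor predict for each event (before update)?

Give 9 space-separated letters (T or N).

Ev 1: PC=1 idx=1 pred=T actual=N -> ctr[1]=1
Ev 2: PC=2 idx=2 pred=T actual=N -> ctr[2]=1
Ev 3: PC=1 idx=1 pred=N actual=T -> ctr[1]=2
Ev 4: PC=2 idx=2 pred=N actual=T -> ctr[2]=2
Ev 5: PC=1 idx=1 pred=T actual=T -> ctr[1]=3
Ev 6: PC=3 idx=0 pred=T actual=T -> ctr[0]=3
Ev 7: PC=1 idx=1 pred=T actual=T -> ctr[1]=3
Ev 8: PC=1 idx=1 pred=T actual=T -> ctr[1]=3
Ev 9: PC=2 idx=2 pred=T actual=N -> ctr[2]=1

Answer: T T N N T T T T T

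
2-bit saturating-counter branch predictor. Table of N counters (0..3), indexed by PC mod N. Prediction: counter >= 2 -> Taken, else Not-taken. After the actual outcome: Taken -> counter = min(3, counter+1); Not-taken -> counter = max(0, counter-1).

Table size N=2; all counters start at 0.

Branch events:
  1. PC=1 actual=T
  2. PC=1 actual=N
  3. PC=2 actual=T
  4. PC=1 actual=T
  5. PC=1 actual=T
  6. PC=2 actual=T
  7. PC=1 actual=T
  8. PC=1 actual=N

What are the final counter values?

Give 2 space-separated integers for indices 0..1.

Answer: 2 2

Derivation:
Ev 1: PC=1 idx=1 pred=N actual=T -> ctr[1]=1
Ev 2: PC=1 idx=1 pred=N actual=N -> ctr[1]=0
Ev 3: PC=2 idx=0 pred=N actual=T -> ctr[0]=1
Ev 4: PC=1 idx=1 pred=N actual=T -> ctr[1]=1
Ev 5: PC=1 idx=1 pred=N actual=T -> ctr[1]=2
Ev 6: PC=2 idx=0 pred=N actual=T -> ctr[0]=2
Ev 7: PC=1 idx=1 pred=T actual=T -> ctr[1]=3
Ev 8: PC=1 idx=1 pred=T actual=N -> ctr[1]=2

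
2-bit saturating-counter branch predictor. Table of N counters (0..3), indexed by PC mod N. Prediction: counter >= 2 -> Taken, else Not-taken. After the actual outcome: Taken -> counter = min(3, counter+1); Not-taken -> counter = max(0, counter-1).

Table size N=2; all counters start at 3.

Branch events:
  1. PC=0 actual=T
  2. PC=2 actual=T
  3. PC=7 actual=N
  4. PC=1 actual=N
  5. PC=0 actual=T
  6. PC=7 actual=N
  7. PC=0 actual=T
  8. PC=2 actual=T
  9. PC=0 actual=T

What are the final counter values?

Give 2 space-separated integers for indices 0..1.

Answer: 3 0

Derivation:
Ev 1: PC=0 idx=0 pred=T actual=T -> ctr[0]=3
Ev 2: PC=2 idx=0 pred=T actual=T -> ctr[0]=3
Ev 3: PC=7 idx=1 pred=T actual=N -> ctr[1]=2
Ev 4: PC=1 idx=1 pred=T actual=N -> ctr[1]=1
Ev 5: PC=0 idx=0 pred=T actual=T -> ctr[0]=3
Ev 6: PC=7 idx=1 pred=N actual=N -> ctr[1]=0
Ev 7: PC=0 idx=0 pred=T actual=T -> ctr[0]=3
Ev 8: PC=2 idx=0 pred=T actual=T -> ctr[0]=3
Ev 9: PC=0 idx=0 pred=T actual=T -> ctr[0]=3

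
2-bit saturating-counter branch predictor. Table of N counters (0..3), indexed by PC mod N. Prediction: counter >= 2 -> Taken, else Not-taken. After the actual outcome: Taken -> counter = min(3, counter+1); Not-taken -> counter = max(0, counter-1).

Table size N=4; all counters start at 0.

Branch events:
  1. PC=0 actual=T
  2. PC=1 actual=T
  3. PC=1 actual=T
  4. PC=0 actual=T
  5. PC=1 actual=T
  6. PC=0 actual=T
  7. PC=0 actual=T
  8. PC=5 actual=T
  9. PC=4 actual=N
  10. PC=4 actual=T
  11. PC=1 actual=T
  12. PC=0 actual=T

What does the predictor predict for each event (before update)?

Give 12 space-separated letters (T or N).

Answer: N N N N T T T T T T T T

Derivation:
Ev 1: PC=0 idx=0 pred=N actual=T -> ctr[0]=1
Ev 2: PC=1 idx=1 pred=N actual=T -> ctr[1]=1
Ev 3: PC=1 idx=1 pred=N actual=T -> ctr[1]=2
Ev 4: PC=0 idx=0 pred=N actual=T -> ctr[0]=2
Ev 5: PC=1 idx=1 pred=T actual=T -> ctr[1]=3
Ev 6: PC=0 idx=0 pred=T actual=T -> ctr[0]=3
Ev 7: PC=0 idx=0 pred=T actual=T -> ctr[0]=3
Ev 8: PC=5 idx=1 pred=T actual=T -> ctr[1]=3
Ev 9: PC=4 idx=0 pred=T actual=N -> ctr[0]=2
Ev 10: PC=4 idx=0 pred=T actual=T -> ctr[0]=3
Ev 11: PC=1 idx=1 pred=T actual=T -> ctr[1]=3
Ev 12: PC=0 idx=0 pred=T actual=T -> ctr[0]=3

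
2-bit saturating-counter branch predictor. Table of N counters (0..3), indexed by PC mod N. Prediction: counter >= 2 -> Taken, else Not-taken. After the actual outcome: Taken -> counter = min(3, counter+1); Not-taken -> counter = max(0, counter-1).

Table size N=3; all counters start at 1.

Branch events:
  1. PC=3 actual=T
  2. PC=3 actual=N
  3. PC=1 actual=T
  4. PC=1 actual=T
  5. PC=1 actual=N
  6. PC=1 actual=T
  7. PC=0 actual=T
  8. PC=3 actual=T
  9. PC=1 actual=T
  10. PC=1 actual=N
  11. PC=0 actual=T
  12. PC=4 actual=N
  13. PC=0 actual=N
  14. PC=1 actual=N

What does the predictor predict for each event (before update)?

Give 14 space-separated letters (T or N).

Ev 1: PC=3 idx=0 pred=N actual=T -> ctr[0]=2
Ev 2: PC=3 idx=0 pred=T actual=N -> ctr[0]=1
Ev 3: PC=1 idx=1 pred=N actual=T -> ctr[1]=2
Ev 4: PC=1 idx=1 pred=T actual=T -> ctr[1]=3
Ev 5: PC=1 idx=1 pred=T actual=N -> ctr[1]=2
Ev 6: PC=1 idx=1 pred=T actual=T -> ctr[1]=3
Ev 7: PC=0 idx=0 pred=N actual=T -> ctr[0]=2
Ev 8: PC=3 idx=0 pred=T actual=T -> ctr[0]=3
Ev 9: PC=1 idx=1 pred=T actual=T -> ctr[1]=3
Ev 10: PC=1 idx=1 pred=T actual=N -> ctr[1]=2
Ev 11: PC=0 idx=0 pred=T actual=T -> ctr[0]=3
Ev 12: PC=4 idx=1 pred=T actual=N -> ctr[1]=1
Ev 13: PC=0 idx=0 pred=T actual=N -> ctr[0]=2
Ev 14: PC=1 idx=1 pred=N actual=N -> ctr[1]=0

Answer: N T N T T T N T T T T T T N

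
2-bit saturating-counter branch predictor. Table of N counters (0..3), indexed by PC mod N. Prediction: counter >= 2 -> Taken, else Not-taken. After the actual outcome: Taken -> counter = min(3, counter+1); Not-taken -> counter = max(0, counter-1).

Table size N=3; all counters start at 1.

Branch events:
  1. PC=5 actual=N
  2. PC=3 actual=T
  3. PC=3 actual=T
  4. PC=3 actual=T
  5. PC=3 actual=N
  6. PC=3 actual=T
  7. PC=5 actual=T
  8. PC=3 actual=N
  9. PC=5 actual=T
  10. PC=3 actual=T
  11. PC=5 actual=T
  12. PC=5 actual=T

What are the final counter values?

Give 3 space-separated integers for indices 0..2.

Answer: 3 1 3

Derivation:
Ev 1: PC=5 idx=2 pred=N actual=N -> ctr[2]=0
Ev 2: PC=3 idx=0 pred=N actual=T -> ctr[0]=2
Ev 3: PC=3 idx=0 pred=T actual=T -> ctr[0]=3
Ev 4: PC=3 idx=0 pred=T actual=T -> ctr[0]=3
Ev 5: PC=3 idx=0 pred=T actual=N -> ctr[0]=2
Ev 6: PC=3 idx=0 pred=T actual=T -> ctr[0]=3
Ev 7: PC=5 idx=2 pred=N actual=T -> ctr[2]=1
Ev 8: PC=3 idx=0 pred=T actual=N -> ctr[0]=2
Ev 9: PC=5 idx=2 pred=N actual=T -> ctr[2]=2
Ev 10: PC=3 idx=0 pred=T actual=T -> ctr[0]=3
Ev 11: PC=5 idx=2 pred=T actual=T -> ctr[2]=3
Ev 12: PC=5 idx=2 pred=T actual=T -> ctr[2]=3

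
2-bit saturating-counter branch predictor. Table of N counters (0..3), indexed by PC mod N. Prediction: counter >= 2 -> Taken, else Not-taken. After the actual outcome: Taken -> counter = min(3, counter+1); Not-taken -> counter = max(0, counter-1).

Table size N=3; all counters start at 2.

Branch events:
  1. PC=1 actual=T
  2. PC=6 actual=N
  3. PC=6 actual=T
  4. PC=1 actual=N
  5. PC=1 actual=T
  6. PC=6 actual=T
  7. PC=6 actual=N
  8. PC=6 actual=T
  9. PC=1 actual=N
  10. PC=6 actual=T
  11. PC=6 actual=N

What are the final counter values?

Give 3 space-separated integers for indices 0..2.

Ev 1: PC=1 idx=1 pred=T actual=T -> ctr[1]=3
Ev 2: PC=6 idx=0 pred=T actual=N -> ctr[0]=1
Ev 3: PC=6 idx=0 pred=N actual=T -> ctr[0]=2
Ev 4: PC=1 idx=1 pred=T actual=N -> ctr[1]=2
Ev 5: PC=1 idx=1 pred=T actual=T -> ctr[1]=3
Ev 6: PC=6 idx=0 pred=T actual=T -> ctr[0]=3
Ev 7: PC=6 idx=0 pred=T actual=N -> ctr[0]=2
Ev 8: PC=6 idx=0 pred=T actual=T -> ctr[0]=3
Ev 9: PC=1 idx=1 pred=T actual=N -> ctr[1]=2
Ev 10: PC=6 idx=0 pred=T actual=T -> ctr[0]=3
Ev 11: PC=6 idx=0 pred=T actual=N -> ctr[0]=2

Answer: 2 2 2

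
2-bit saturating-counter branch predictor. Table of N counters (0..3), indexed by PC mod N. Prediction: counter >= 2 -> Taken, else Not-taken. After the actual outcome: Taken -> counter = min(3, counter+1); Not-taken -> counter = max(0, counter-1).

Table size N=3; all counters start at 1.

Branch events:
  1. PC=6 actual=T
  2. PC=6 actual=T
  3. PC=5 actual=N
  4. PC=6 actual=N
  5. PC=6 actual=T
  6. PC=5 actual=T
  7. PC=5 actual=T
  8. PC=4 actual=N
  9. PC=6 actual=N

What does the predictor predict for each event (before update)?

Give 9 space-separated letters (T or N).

Ev 1: PC=6 idx=0 pred=N actual=T -> ctr[0]=2
Ev 2: PC=6 idx=0 pred=T actual=T -> ctr[0]=3
Ev 3: PC=5 idx=2 pred=N actual=N -> ctr[2]=0
Ev 4: PC=6 idx=0 pred=T actual=N -> ctr[0]=2
Ev 5: PC=6 idx=0 pred=T actual=T -> ctr[0]=3
Ev 6: PC=5 idx=2 pred=N actual=T -> ctr[2]=1
Ev 7: PC=5 idx=2 pred=N actual=T -> ctr[2]=2
Ev 8: PC=4 idx=1 pred=N actual=N -> ctr[1]=0
Ev 9: PC=6 idx=0 pred=T actual=N -> ctr[0]=2

Answer: N T N T T N N N T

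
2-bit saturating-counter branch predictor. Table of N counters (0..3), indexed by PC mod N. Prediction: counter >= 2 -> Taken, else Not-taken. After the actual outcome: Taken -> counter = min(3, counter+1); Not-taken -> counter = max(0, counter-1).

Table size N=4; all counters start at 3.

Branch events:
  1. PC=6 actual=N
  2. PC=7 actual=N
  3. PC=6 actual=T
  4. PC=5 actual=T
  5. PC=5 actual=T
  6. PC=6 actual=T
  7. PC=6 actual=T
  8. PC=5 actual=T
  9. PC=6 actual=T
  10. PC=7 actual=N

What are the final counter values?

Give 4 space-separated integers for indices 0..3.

Ev 1: PC=6 idx=2 pred=T actual=N -> ctr[2]=2
Ev 2: PC=7 idx=3 pred=T actual=N -> ctr[3]=2
Ev 3: PC=6 idx=2 pred=T actual=T -> ctr[2]=3
Ev 4: PC=5 idx=1 pred=T actual=T -> ctr[1]=3
Ev 5: PC=5 idx=1 pred=T actual=T -> ctr[1]=3
Ev 6: PC=6 idx=2 pred=T actual=T -> ctr[2]=3
Ev 7: PC=6 idx=2 pred=T actual=T -> ctr[2]=3
Ev 8: PC=5 idx=1 pred=T actual=T -> ctr[1]=3
Ev 9: PC=6 idx=2 pred=T actual=T -> ctr[2]=3
Ev 10: PC=7 idx=3 pred=T actual=N -> ctr[3]=1

Answer: 3 3 3 1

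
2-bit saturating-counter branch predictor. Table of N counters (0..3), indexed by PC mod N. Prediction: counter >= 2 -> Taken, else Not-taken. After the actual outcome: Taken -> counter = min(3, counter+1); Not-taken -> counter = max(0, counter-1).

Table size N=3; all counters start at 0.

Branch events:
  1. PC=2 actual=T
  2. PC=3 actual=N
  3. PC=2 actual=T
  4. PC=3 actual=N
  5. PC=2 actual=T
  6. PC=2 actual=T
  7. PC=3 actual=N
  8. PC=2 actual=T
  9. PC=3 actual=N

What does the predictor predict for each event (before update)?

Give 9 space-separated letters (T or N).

Answer: N N N N T T N T N

Derivation:
Ev 1: PC=2 idx=2 pred=N actual=T -> ctr[2]=1
Ev 2: PC=3 idx=0 pred=N actual=N -> ctr[0]=0
Ev 3: PC=2 idx=2 pred=N actual=T -> ctr[2]=2
Ev 4: PC=3 idx=0 pred=N actual=N -> ctr[0]=0
Ev 5: PC=2 idx=2 pred=T actual=T -> ctr[2]=3
Ev 6: PC=2 idx=2 pred=T actual=T -> ctr[2]=3
Ev 7: PC=3 idx=0 pred=N actual=N -> ctr[0]=0
Ev 8: PC=2 idx=2 pred=T actual=T -> ctr[2]=3
Ev 9: PC=3 idx=0 pred=N actual=N -> ctr[0]=0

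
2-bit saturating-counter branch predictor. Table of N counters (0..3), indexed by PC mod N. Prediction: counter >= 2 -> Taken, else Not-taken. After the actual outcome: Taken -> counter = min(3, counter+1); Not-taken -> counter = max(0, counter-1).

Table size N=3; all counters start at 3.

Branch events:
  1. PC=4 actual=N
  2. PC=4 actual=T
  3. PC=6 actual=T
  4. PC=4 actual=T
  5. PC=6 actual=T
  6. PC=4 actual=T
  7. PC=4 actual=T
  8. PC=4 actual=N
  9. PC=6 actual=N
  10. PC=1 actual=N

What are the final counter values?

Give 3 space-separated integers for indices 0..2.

Ev 1: PC=4 idx=1 pred=T actual=N -> ctr[1]=2
Ev 2: PC=4 idx=1 pred=T actual=T -> ctr[1]=3
Ev 3: PC=6 idx=0 pred=T actual=T -> ctr[0]=3
Ev 4: PC=4 idx=1 pred=T actual=T -> ctr[1]=3
Ev 5: PC=6 idx=0 pred=T actual=T -> ctr[0]=3
Ev 6: PC=4 idx=1 pred=T actual=T -> ctr[1]=3
Ev 7: PC=4 idx=1 pred=T actual=T -> ctr[1]=3
Ev 8: PC=4 idx=1 pred=T actual=N -> ctr[1]=2
Ev 9: PC=6 idx=0 pred=T actual=N -> ctr[0]=2
Ev 10: PC=1 idx=1 pred=T actual=N -> ctr[1]=1

Answer: 2 1 3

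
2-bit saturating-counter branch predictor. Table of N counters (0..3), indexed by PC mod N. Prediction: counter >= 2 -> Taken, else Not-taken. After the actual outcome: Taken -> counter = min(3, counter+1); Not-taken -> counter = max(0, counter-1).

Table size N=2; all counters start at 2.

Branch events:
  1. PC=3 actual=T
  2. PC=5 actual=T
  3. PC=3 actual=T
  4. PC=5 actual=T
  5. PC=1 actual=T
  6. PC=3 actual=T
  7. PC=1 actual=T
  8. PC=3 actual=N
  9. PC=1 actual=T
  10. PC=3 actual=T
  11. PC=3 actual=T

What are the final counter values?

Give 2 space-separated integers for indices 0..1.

Answer: 2 3

Derivation:
Ev 1: PC=3 idx=1 pred=T actual=T -> ctr[1]=3
Ev 2: PC=5 idx=1 pred=T actual=T -> ctr[1]=3
Ev 3: PC=3 idx=1 pred=T actual=T -> ctr[1]=3
Ev 4: PC=5 idx=1 pred=T actual=T -> ctr[1]=3
Ev 5: PC=1 idx=1 pred=T actual=T -> ctr[1]=3
Ev 6: PC=3 idx=1 pred=T actual=T -> ctr[1]=3
Ev 7: PC=1 idx=1 pred=T actual=T -> ctr[1]=3
Ev 8: PC=3 idx=1 pred=T actual=N -> ctr[1]=2
Ev 9: PC=1 idx=1 pred=T actual=T -> ctr[1]=3
Ev 10: PC=3 idx=1 pred=T actual=T -> ctr[1]=3
Ev 11: PC=3 idx=1 pred=T actual=T -> ctr[1]=3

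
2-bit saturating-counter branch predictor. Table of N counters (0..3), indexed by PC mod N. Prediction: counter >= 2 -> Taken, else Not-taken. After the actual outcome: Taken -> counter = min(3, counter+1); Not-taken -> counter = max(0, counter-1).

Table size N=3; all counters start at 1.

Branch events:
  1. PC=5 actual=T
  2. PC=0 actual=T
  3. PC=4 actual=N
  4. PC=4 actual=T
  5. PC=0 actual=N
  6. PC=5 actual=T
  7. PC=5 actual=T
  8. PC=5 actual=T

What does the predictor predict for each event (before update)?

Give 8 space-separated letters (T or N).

Answer: N N N N T T T T

Derivation:
Ev 1: PC=5 idx=2 pred=N actual=T -> ctr[2]=2
Ev 2: PC=0 idx=0 pred=N actual=T -> ctr[0]=2
Ev 3: PC=4 idx=1 pred=N actual=N -> ctr[1]=0
Ev 4: PC=4 idx=1 pred=N actual=T -> ctr[1]=1
Ev 5: PC=0 idx=0 pred=T actual=N -> ctr[0]=1
Ev 6: PC=5 idx=2 pred=T actual=T -> ctr[2]=3
Ev 7: PC=5 idx=2 pred=T actual=T -> ctr[2]=3
Ev 8: PC=5 idx=2 pred=T actual=T -> ctr[2]=3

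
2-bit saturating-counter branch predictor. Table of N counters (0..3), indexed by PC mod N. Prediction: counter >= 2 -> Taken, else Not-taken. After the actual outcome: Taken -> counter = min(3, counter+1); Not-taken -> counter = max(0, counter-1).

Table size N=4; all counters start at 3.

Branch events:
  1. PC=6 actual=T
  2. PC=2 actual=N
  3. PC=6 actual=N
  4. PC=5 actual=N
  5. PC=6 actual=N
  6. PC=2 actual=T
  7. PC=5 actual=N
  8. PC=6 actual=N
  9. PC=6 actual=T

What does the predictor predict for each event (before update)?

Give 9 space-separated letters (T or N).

Ev 1: PC=6 idx=2 pred=T actual=T -> ctr[2]=3
Ev 2: PC=2 idx=2 pred=T actual=N -> ctr[2]=2
Ev 3: PC=6 idx=2 pred=T actual=N -> ctr[2]=1
Ev 4: PC=5 idx=1 pred=T actual=N -> ctr[1]=2
Ev 5: PC=6 idx=2 pred=N actual=N -> ctr[2]=0
Ev 6: PC=2 idx=2 pred=N actual=T -> ctr[2]=1
Ev 7: PC=5 idx=1 pred=T actual=N -> ctr[1]=1
Ev 8: PC=6 idx=2 pred=N actual=N -> ctr[2]=0
Ev 9: PC=6 idx=2 pred=N actual=T -> ctr[2]=1

Answer: T T T T N N T N N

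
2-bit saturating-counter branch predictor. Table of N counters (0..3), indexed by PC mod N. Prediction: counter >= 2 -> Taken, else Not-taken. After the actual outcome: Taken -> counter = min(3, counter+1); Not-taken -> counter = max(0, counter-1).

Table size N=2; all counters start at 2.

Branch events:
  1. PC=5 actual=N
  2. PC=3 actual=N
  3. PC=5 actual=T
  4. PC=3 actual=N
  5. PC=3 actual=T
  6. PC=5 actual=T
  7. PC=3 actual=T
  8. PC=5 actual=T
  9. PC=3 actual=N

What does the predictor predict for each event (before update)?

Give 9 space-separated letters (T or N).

Ev 1: PC=5 idx=1 pred=T actual=N -> ctr[1]=1
Ev 2: PC=3 idx=1 pred=N actual=N -> ctr[1]=0
Ev 3: PC=5 idx=1 pred=N actual=T -> ctr[1]=1
Ev 4: PC=3 idx=1 pred=N actual=N -> ctr[1]=0
Ev 5: PC=3 idx=1 pred=N actual=T -> ctr[1]=1
Ev 6: PC=5 idx=1 pred=N actual=T -> ctr[1]=2
Ev 7: PC=3 idx=1 pred=T actual=T -> ctr[1]=3
Ev 8: PC=5 idx=1 pred=T actual=T -> ctr[1]=3
Ev 9: PC=3 idx=1 pred=T actual=N -> ctr[1]=2

Answer: T N N N N N T T T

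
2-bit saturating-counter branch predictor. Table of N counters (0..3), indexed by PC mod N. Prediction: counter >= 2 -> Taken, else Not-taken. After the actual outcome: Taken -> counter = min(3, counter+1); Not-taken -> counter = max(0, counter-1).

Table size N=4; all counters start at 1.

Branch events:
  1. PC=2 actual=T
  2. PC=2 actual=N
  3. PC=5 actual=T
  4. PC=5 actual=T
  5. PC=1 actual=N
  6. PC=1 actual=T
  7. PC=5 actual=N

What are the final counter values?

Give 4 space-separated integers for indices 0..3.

Ev 1: PC=2 idx=2 pred=N actual=T -> ctr[2]=2
Ev 2: PC=2 idx=2 pred=T actual=N -> ctr[2]=1
Ev 3: PC=5 idx=1 pred=N actual=T -> ctr[1]=2
Ev 4: PC=5 idx=1 pred=T actual=T -> ctr[1]=3
Ev 5: PC=1 idx=1 pred=T actual=N -> ctr[1]=2
Ev 6: PC=1 idx=1 pred=T actual=T -> ctr[1]=3
Ev 7: PC=5 idx=1 pred=T actual=N -> ctr[1]=2

Answer: 1 2 1 1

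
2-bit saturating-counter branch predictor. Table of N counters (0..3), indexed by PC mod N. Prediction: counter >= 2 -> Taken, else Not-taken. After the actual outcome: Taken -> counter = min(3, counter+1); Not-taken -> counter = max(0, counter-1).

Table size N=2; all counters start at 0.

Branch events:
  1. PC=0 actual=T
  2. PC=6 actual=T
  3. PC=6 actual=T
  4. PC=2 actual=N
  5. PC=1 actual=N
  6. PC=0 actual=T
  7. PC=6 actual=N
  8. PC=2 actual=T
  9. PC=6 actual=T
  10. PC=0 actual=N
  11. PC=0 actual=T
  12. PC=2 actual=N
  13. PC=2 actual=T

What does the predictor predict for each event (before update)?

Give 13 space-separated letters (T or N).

Answer: N N T T N T T T T T T T T

Derivation:
Ev 1: PC=0 idx=0 pred=N actual=T -> ctr[0]=1
Ev 2: PC=6 idx=0 pred=N actual=T -> ctr[0]=2
Ev 3: PC=6 idx=0 pred=T actual=T -> ctr[0]=3
Ev 4: PC=2 idx=0 pred=T actual=N -> ctr[0]=2
Ev 5: PC=1 idx=1 pred=N actual=N -> ctr[1]=0
Ev 6: PC=0 idx=0 pred=T actual=T -> ctr[0]=3
Ev 7: PC=6 idx=0 pred=T actual=N -> ctr[0]=2
Ev 8: PC=2 idx=0 pred=T actual=T -> ctr[0]=3
Ev 9: PC=6 idx=0 pred=T actual=T -> ctr[0]=3
Ev 10: PC=0 idx=0 pred=T actual=N -> ctr[0]=2
Ev 11: PC=0 idx=0 pred=T actual=T -> ctr[0]=3
Ev 12: PC=2 idx=0 pred=T actual=N -> ctr[0]=2
Ev 13: PC=2 idx=0 pred=T actual=T -> ctr[0]=3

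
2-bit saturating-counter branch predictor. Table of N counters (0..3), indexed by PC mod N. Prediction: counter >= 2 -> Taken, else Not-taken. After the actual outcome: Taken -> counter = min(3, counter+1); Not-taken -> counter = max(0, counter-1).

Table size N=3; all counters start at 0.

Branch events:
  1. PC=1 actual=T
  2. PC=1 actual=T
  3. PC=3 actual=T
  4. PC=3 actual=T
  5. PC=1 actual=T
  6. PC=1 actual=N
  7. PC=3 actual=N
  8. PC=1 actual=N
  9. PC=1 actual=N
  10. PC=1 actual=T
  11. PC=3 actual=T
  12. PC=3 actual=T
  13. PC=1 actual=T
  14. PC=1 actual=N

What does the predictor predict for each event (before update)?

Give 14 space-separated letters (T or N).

Answer: N N N N T T T T N N N T N T

Derivation:
Ev 1: PC=1 idx=1 pred=N actual=T -> ctr[1]=1
Ev 2: PC=1 idx=1 pred=N actual=T -> ctr[1]=2
Ev 3: PC=3 idx=0 pred=N actual=T -> ctr[0]=1
Ev 4: PC=3 idx=0 pred=N actual=T -> ctr[0]=2
Ev 5: PC=1 idx=1 pred=T actual=T -> ctr[1]=3
Ev 6: PC=1 idx=1 pred=T actual=N -> ctr[1]=2
Ev 7: PC=3 idx=0 pred=T actual=N -> ctr[0]=1
Ev 8: PC=1 idx=1 pred=T actual=N -> ctr[1]=1
Ev 9: PC=1 idx=1 pred=N actual=N -> ctr[1]=0
Ev 10: PC=1 idx=1 pred=N actual=T -> ctr[1]=1
Ev 11: PC=3 idx=0 pred=N actual=T -> ctr[0]=2
Ev 12: PC=3 idx=0 pred=T actual=T -> ctr[0]=3
Ev 13: PC=1 idx=1 pred=N actual=T -> ctr[1]=2
Ev 14: PC=1 idx=1 pred=T actual=N -> ctr[1]=1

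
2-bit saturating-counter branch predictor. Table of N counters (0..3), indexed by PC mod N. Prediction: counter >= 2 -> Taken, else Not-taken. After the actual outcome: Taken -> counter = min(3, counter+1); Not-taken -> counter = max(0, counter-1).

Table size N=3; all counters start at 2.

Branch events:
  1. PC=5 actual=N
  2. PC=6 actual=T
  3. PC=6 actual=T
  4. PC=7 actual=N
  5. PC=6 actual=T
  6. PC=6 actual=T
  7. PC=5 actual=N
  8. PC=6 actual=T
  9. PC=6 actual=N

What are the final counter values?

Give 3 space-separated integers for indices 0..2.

Answer: 2 1 0

Derivation:
Ev 1: PC=5 idx=2 pred=T actual=N -> ctr[2]=1
Ev 2: PC=6 idx=0 pred=T actual=T -> ctr[0]=3
Ev 3: PC=6 idx=0 pred=T actual=T -> ctr[0]=3
Ev 4: PC=7 idx=1 pred=T actual=N -> ctr[1]=1
Ev 5: PC=6 idx=0 pred=T actual=T -> ctr[0]=3
Ev 6: PC=6 idx=0 pred=T actual=T -> ctr[0]=3
Ev 7: PC=5 idx=2 pred=N actual=N -> ctr[2]=0
Ev 8: PC=6 idx=0 pred=T actual=T -> ctr[0]=3
Ev 9: PC=6 idx=0 pred=T actual=N -> ctr[0]=2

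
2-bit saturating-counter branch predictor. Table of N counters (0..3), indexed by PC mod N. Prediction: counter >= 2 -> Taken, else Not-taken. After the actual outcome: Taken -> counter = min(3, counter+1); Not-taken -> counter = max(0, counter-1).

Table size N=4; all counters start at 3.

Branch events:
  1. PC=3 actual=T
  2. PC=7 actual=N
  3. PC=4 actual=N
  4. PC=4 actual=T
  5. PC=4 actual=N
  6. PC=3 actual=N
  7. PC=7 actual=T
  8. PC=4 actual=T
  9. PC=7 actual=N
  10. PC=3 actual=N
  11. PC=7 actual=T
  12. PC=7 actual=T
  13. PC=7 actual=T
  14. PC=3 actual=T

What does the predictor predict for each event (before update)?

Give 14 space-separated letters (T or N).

Ev 1: PC=3 idx=3 pred=T actual=T -> ctr[3]=3
Ev 2: PC=7 idx=3 pred=T actual=N -> ctr[3]=2
Ev 3: PC=4 idx=0 pred=T actual=N -> ctr[0]=2
Ev 4: PC=4 idx=0 pred=T actual=T -> ctr[0]=3
Ev 5: PC=4 idx=0 pred=T actual=N -> ctr[0]=2
Ev 6: PC=3 idx=3 pred=T actual=N -> ctr[3]=1
Ev 7: PC=7 idx=3 pred=N actual=T -> ctr[3]=2
Ev 8: PC=4 idx=0 pred=T actual=T -> ctr[0]=3
Ev 9: PC=7 idx=3 pred=T actual=N -> ctr[3]=1
Ev 10: PC=3 idx=3 pred=N actual=N -> ctr[3]=0
Ev 11: PC=7 idx=3 pred=N actual=T -> ctr[3]=1
Ev 12: PC=7 idx=3 pred=N actual=T -> ctr[3]=2
Ev 13: PC=7 idx=3 pred=T actual=T -> ctr[3]=3
Ev 14: PC=3 idx=3 pred=T actual=T -> ctr[3]=3

Answer: T T T T T T N T T N N N T T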